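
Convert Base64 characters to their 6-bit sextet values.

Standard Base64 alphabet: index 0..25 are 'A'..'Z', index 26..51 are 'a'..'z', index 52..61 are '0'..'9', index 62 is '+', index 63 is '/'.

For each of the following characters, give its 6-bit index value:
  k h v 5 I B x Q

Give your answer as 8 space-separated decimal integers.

'k': a..z range, 26 + ord('k') − ord('a') = 36
'h': a..z range, 26 + ord('h') − ord('a') = 33
'v': a..z range, 26 + ord('v') − ord('a') = 47
'5': 0..9 range, 52 + ord('5') − ord('0') = 57
'I': A..Z range, ord('I') − ord('A') = 8
'B': A..Z range, ord('B') − ord('A') = 1
'x': a..z range, 26 + ord('x') − ord('a') = 49
'Q': A..Z range, ord('Q') − ord('A') = 16

Answer: 36 33 47 57 8 1 49 16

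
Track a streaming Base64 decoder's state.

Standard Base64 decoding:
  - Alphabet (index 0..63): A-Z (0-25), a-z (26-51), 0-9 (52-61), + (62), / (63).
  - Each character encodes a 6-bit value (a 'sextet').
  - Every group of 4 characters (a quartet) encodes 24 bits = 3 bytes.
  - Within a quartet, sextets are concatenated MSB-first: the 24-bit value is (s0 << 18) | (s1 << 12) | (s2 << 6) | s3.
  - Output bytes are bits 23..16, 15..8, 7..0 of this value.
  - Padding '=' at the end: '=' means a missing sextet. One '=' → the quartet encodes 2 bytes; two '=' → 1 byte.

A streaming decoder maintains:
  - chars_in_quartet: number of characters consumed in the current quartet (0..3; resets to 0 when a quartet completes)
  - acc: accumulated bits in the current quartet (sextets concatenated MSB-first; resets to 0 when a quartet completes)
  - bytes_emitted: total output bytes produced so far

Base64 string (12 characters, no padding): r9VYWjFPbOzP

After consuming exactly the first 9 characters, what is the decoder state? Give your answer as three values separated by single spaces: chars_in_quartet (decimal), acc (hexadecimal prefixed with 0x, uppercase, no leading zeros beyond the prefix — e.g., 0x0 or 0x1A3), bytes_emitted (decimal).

Answer: 1 0x1B 6

Derivation:
After char 0 ('r'=43): chars_in_quartet=1 acc=0x2B bytes_emitted=0
After char 1 ('9'=61): chars_in_quartet=2 acc=0xAFD bytes_emitted=0
After char 2 ('V'=21): chars_in_quartet=3 acc=0x2BF55 bytes_emitted=0
After char 3 ('Y'=24): chars_in_quartet=4 acc=0xAFD558 -> emit AF D5 58, reset; bytes_emitted=3
After char 4 ('W'=22): chars_in_quartet=1 acc=0x16 bytes_emitted=3
After char 5 ('j'=35): chars_in_quartet=2 acc=0x5A3 bytes_emitted=3
After char 6 ('F'=5): chars_in_quartet=3 acc=0x168C5 bytes_emitted=3
After char 7 ('P'=15): chars_in_quartet=4 acc=0x5A314F -> emit 5A 31 4F, reset; bytes_emitted=6
After char 8 ('b'=27): chars_in_quartet=1 acc=0x1B bytes_emitted=6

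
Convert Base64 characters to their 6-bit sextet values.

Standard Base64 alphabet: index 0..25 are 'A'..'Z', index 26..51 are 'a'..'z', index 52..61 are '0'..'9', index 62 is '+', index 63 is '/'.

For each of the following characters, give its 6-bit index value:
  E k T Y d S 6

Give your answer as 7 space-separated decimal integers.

'E': A..Z range, ord('E') − ord('A') = 4
'k': a..z range, 26 + ord('k') − ord('a') = 36
'T': A..Z range, ord('T') − ord('A') = 19
'Y': A..Z range, ord('Y') − ord('A') = 24
'd': a..z range, 26 + ord('d') − ord('a') = 29
'S': A..Z range, ord('S') − ord('A') = 18
'6': 0..9 range, 52 + ord('6') − ord('0') = 58

Answer: 4 36 19 24 29 18 58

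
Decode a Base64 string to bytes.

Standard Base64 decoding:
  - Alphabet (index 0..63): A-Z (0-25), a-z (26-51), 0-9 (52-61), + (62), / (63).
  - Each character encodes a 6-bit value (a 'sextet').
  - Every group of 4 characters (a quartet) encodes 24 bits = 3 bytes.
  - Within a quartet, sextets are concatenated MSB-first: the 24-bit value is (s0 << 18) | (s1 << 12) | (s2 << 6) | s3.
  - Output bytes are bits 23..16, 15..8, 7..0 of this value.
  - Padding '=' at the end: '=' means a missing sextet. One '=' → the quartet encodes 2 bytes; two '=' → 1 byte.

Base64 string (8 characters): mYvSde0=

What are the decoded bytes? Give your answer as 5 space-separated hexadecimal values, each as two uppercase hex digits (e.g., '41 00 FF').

Answer: 99 8B D2 75 ED

Derivation:
After char 0 ('m'=38): chars_in_quartet=1 acc=0x26 bytes_emitted=0
After char 1 ('Y'=24): chars_in_quartet=2 acc=0x998 bytes_emitted=0
After char 2 ('v'=47): chars_in_quartet=3 acc=0x2662F bytes_emitted=0
After char 3 ('S'=18): chars_in_quartet=4 acc=0x998BD2 -> emit 99 8B D2, reset; bytes_emitted=3
After char 4 ('d'=29): chars_in_quartet=1 acc=0x1D bytes_emitted=3
After char 5 ('e'=30): chars_in_quartet=2 acc=0x75E bytes_emitted=3
After char 6 ('0'=52): chars_in_quartet=3 acc=0x1D7B4 bytes_emitted=3
Padding '=': partial quartet acc=0x1D7B4 -> emit 75 ED; bytes_emitted=5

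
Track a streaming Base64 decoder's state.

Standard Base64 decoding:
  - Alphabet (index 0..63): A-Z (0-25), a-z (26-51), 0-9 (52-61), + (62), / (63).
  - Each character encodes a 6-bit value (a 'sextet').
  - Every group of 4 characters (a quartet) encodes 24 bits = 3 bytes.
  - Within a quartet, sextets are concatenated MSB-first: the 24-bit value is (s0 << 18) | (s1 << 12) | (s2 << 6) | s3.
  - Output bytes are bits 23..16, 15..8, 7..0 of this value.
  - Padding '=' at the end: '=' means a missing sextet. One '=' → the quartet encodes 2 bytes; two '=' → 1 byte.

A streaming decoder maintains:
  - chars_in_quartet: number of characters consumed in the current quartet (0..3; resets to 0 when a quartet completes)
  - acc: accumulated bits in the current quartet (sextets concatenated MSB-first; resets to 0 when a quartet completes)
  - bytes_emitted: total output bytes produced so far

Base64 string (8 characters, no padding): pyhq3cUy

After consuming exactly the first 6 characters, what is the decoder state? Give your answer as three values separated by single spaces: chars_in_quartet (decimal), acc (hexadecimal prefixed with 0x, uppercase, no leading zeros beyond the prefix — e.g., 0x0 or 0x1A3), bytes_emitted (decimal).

After char 0 ('p'=41): chars_in_quartet=1 acc=0x29 bytes_emitted=0
After char 1 ('y'=50): chars_in_quartet=2 acc=0xA72 bytes_emitted=0
After char 2 ('h'=33): chars_in_quartet=3 acc=0x29CA1 bytes_emitted=0
After char 3 ('q'=42): chars_in_quartet=4 acc=0xA7286A -> emit A7 28 6A, reset; bytes_emitted=3
After char 4 ('3'=55): chars_in_quartet=1 acc=0x37 bytes_emitted=3
After char 5 ('c'=28): chars_in_quartet=2 acc=0xDDC bytes_emitted=3

Answer: 2 0xDDC 3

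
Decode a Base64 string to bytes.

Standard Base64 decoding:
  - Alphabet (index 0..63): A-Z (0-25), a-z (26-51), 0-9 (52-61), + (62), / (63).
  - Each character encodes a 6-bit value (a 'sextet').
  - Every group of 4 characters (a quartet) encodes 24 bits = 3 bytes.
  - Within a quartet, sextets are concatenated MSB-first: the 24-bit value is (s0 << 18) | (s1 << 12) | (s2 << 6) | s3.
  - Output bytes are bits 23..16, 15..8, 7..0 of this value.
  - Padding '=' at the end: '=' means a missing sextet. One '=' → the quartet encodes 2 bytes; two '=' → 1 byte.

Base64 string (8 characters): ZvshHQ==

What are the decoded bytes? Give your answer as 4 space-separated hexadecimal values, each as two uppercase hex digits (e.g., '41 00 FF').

After char 0 ('Z'=25): chars_in_quartet=1 acc=0x19 bytes_emitted=0
After char 1 ('v'=47): chars_in_quartet=2 acc=0x66F bytes_emitted=0
After char 2 ('s'=44): chars_in_quartet=3 acc=0x19BEC bytes_emitted=0
After char 3 ('h'=33): chars_in_quartet=4 acc=0x66FB21 -> emit 66 FB 21, reset; bytes_emitted=3
After char 4 ('H'=7): chars_in_quartet=1 acc=0x7 bytes_emitted=3
After char 5 ('Q'=16): chars_in_quartet=2 acc=0x1D0 bytes_emitted=3
Padding '==': partial quartet acc=0x1D0 -> emit 1D; bytes_emitted=4

Answer: 66 FB 21 1D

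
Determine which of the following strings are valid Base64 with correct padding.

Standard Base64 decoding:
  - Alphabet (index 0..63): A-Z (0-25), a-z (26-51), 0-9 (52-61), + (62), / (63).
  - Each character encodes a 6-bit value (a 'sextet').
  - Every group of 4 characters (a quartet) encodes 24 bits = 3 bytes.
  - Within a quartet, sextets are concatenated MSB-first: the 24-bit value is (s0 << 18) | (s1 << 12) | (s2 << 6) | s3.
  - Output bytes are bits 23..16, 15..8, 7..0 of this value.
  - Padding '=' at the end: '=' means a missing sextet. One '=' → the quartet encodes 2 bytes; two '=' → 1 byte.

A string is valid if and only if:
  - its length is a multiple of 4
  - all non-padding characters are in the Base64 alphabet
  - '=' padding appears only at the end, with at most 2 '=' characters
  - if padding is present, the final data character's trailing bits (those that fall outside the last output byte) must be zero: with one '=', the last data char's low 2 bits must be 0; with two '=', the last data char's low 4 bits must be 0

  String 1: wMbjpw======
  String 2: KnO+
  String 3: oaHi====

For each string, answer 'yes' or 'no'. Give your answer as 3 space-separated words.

Answer: no yes no

Derivation:
String 1: 'wMbjpw======' → invalid (6 pad chars (max 2))
String 2: 'KnO+' → valid
String 3: 'oaHi====' → invalid (4 pad chars (max 2))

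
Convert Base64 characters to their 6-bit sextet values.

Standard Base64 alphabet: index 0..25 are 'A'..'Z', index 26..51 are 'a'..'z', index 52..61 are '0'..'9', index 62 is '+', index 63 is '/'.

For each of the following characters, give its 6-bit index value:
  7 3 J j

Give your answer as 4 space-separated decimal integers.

Answer: 59 55 9 35

Derivation:
'7': 0..9 range, 52 + ord('7') − ord('0') = 59
'3': 0..9 range, 52 + ord('3') − ord('0') = 55
'J': A..Z range, ord('J') − ord('A') = 9
'j': a..z range, 26 + ord('j') − ord('a') = 35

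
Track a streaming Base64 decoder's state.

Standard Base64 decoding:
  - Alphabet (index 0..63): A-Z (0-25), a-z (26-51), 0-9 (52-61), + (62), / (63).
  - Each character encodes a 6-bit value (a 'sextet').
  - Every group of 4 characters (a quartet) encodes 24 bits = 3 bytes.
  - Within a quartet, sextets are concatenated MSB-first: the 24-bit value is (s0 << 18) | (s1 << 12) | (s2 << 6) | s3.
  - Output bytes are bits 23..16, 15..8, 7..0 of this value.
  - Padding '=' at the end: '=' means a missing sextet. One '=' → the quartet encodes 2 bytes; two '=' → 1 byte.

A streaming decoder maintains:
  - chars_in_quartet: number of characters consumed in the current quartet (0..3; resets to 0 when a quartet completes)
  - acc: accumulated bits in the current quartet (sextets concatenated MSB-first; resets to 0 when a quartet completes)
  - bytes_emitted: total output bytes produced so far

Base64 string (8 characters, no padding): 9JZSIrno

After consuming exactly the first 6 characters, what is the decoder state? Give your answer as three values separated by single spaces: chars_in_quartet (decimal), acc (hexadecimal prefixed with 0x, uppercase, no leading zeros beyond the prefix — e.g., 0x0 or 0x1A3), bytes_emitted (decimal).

After char 0 ('9'=61): chars_in_quartet=1 acc=0x3D bytes_emitted=0
After char 1 ('J'=9): chars_in_quartet=2 acc=0xF49 bytes_emitted=0
After char 2 ('Z'=25): chars_in_quartet=3 acc=0x3D259 bytes_emitted=0
After char 3 ('S'=18): chars_in_quartet=4 acc=0xF49652 -> emit F4 96 52, reset; bytes_emitted=3
After char 4 ('I'=8): chars_in_quartet=1 acc=0x8 bytes_emitted=3
After char 5 ('r'=43): chars_in_quartet=2 acc=0x22B bytes_emitted=3

Answer: 2 0x22B 3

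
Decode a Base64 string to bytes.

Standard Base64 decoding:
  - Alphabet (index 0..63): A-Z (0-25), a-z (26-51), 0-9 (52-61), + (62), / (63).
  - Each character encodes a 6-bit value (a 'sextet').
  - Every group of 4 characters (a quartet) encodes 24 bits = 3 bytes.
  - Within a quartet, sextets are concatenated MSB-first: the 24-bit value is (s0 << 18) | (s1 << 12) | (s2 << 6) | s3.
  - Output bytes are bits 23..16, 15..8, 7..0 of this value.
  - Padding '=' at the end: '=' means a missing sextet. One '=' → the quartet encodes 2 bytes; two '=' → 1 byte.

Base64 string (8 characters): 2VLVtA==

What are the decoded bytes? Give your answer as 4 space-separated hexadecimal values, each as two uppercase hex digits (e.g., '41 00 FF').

After char 0 ('2'=54): chars_in_quartet=1 acc=0x36 bytes_emitted=0
After char 1 ('V'=21): chars_in_quartet=2 acc=0xD95 bytes_emitted=0
After char 2 ('L'=11): chars_in_quartet=3 acc=0x3654B bytes_emitted=0
After char 3 ('V'=21): chars_in_quartet=4 acc=0xD952D5 -> emit D9 52 D5, reset; bytes_emitted=3
After char 4 ('t'=45): chars_in_quartet=1 acc=0x2D bytes_emitted=3
After char 5 ('A'=0): chars_in_quartet=2 acc=0xB40 bytes_emitted=3
Padding '==': partial quartet acc=0xB40 -> emit B4; bytes_emitted=4

Answer: D9 52 D5 B4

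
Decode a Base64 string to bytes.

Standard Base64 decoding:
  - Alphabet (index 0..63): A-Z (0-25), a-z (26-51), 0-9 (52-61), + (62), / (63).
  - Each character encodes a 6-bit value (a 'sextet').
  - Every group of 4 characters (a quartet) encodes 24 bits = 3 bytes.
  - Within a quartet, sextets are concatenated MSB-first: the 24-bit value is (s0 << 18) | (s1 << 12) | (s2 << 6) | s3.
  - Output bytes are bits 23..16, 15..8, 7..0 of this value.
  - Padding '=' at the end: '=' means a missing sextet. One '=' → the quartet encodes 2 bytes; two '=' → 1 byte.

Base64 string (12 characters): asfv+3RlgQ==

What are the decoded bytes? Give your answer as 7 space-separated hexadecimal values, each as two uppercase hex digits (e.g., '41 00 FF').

After char 0 ('a'=26): chars_in_quartet=1 acc=0x1A bytes_emitted=0
After char 1 ('s'=44): chars_in_quartet=2 acc=0x6AC bytes_emitted=0
After char 2 ('f'=31): chars_in_quartet=3 acc=0x1AB1F bytes_emitted=0
After char 3 ('v'=47): chars_in_quartet=4 acc=0x6AC7EF -> emit 6A C7 EF, reset; bytes_emitted=3
After char 4 ('+'=62): chars_in_quartet=1 acc=0x3E bytes_emitted=3
After char 5 ('3'=55): chars_in_quartet=2 acc=0xFB7 bytes_emitted=3
After char 6 ('R'=17): chars_in_quartet=3 acc=0x3EDD1 bytes_emitted=3
After char 7 ('l'=37): chars_in_quartet=4 acc=0xFB7465 -> emit FB 74 65, reset; bytes_emitted=6
After char 8 ('g'=32): chars_in_quartet=1 acc=0x20 bytes_emitted=6
After char 9 ('Q'=16): chars_in_quartet=2 acc=0x810 bytes_emitted=6
Padding '==': partial quartet acc=0x810 -> emit 81; bytes_emitted=7

Answer: 6A C7 EF FB 74 65 81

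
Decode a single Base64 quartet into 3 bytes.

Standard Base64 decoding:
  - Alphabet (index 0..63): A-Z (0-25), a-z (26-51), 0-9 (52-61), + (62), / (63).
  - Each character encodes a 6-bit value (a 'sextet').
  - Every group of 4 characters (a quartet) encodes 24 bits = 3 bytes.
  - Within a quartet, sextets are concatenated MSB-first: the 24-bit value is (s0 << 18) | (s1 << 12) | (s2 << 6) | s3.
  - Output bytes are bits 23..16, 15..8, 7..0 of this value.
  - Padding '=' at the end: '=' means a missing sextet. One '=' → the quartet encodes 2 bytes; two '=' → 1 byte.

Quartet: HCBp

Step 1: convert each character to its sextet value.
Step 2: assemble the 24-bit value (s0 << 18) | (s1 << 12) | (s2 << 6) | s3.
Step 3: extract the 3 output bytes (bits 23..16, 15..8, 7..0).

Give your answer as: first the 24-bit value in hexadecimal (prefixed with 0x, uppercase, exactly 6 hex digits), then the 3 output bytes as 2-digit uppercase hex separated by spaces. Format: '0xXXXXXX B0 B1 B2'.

Sextets: H=7, C=2, B=1, p=41
24-bit: (7<<18) | (2<<12) | (1<<6) | 41
      = 0x1C0000 | 0x002000 | 0x000040 | 0x000029
      = 0x1C2069
Bytes: (v>>16)&0xFF=1C, (v>>8)&0xFF=20, v&0xFF=69

Answer: 0x1C2069 1C 20 69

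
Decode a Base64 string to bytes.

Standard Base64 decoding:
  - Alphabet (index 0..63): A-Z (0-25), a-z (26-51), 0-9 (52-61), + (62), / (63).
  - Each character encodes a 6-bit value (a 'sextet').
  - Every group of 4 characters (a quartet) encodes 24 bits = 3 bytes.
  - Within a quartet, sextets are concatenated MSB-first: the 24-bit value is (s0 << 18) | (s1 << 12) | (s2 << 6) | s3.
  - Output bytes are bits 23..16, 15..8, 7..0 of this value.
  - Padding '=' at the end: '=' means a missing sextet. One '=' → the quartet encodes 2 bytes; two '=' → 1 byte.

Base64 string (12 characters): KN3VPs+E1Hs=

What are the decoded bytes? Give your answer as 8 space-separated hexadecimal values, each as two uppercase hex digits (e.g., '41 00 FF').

Answer: 28 DD D5 3E CF 84 D4 7B

Derivation:
After char 0 ('K'=10): chars_in_quartet=1 acc=0xA bytes_emitted=0
After char 1 ('N'=13): chars_in_quartet=2 acc=0x28D bytes_emitted=0
After char 2 ('3'=55): chars_in_quartet=3 acc=0xA377 bytes_emitted=0
After char 3 ('V'=21): chars_in_quartet=4 acc=0x28DDD5 -> emit 28 DD D5, reset; bytes_emitted=3
After char 4 ('P'=15): chars_in_quartet=1 acc=0xF bytes_emitted=3
After char 5 ('s'=44): chars_in_quartet=2 acc=0x3EC bytes_emitted=3
After char 6 ('+'=62): chars_in_quartet=3 acc=0xFB3E bytes_emitted=3
After char 7 ('E'=4): chars_in_quartet=4 acc=0x3ECF84 -> emit 3E CF 84, reset; bytes_emitted=6
After char 8 ('1'=53): chars_in_quartet=1 acc=0x35 bytes_emitted=6
After char 9 ('H'=7): chars_in_quartet=2 acc=0xD47 bytes_emitted=6
After char 10 ('s'=44): chars_in_quartet=3 acc=0x351EC bytes_emitted=6
Padding '=': partial quartet acc=0x351EC -> emit D4 7B; bytes_emitted=8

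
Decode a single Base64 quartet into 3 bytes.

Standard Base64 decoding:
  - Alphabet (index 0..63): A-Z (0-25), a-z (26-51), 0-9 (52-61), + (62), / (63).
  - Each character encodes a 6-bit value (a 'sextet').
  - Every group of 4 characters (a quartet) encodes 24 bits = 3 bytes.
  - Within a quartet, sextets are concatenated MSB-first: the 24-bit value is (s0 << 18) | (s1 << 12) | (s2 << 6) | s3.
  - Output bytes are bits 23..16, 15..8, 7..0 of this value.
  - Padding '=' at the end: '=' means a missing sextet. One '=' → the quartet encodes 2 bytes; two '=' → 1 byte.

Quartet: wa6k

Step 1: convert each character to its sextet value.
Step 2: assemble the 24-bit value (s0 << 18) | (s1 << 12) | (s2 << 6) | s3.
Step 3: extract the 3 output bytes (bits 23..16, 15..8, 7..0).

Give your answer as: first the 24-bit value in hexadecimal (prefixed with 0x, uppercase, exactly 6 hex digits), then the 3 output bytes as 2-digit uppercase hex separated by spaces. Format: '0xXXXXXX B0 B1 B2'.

Sextets: w=48, a=26, 6=58, k=36
24-bit: (48<<18) | (26<<12) | (58<<6) | 36
      = 0xC00000 | 0x01A000 | 0x000E80 | 0x000024
      = 0xC1AEA4
Bytes: (v>>16)&0xFF=C1, (v>>8)&0xFF=AE, v&0xFF=A4

Answer: 0xC1AEA4 C1 AE A4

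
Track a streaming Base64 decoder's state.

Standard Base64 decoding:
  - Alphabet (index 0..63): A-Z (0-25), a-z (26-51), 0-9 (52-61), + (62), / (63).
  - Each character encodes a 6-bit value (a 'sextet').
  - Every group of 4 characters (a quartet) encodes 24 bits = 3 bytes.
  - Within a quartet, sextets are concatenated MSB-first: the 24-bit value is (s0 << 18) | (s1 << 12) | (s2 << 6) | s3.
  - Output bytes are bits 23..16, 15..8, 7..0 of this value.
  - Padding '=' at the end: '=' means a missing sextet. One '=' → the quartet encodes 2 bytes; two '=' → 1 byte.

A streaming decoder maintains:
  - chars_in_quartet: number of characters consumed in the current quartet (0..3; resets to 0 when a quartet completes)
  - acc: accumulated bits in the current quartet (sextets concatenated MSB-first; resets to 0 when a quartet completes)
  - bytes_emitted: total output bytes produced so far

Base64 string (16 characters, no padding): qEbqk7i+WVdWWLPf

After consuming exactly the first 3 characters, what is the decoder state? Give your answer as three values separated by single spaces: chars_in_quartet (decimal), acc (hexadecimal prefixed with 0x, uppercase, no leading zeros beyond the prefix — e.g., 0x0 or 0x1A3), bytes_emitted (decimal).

After char 0 ('q'=42): chars_in_quartet=1 acc=0x2A bytes_emitted=0
After char 1 ('E'=4): chars_in_quartet=2 acc=0xA84 bytes_emitted=0
After char 2 ('b'=27): chars_in_quartet=3 acc=0x2A11B bytes_emitted=0

Answer: 3 0x2A11B 0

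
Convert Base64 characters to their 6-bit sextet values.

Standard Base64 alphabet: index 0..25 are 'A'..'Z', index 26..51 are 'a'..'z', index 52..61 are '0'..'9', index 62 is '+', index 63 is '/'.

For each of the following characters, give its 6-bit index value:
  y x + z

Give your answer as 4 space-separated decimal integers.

Answer: 50 49 62 51

Derivation:
'y': a..z range, 26 + ord('y') − ord('a') = 50
'x': a..z range, 26 + ord('x') − ord('a') = 49
'+': index 62
'z': a..z range, 26 + ord('z') − ord('a') = 51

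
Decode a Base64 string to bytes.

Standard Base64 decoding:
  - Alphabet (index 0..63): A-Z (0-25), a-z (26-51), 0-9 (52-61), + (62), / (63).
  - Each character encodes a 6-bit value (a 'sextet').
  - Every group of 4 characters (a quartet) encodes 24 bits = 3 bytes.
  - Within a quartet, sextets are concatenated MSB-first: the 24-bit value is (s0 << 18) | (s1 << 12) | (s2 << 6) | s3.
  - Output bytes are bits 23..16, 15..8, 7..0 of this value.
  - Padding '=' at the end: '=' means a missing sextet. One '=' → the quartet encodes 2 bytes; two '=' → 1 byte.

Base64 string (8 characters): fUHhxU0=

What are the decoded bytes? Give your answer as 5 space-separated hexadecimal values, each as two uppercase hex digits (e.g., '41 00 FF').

Answer: 7D 41 E1 C5 4D

Derivation:
After char 0 ('f'=31): chars_in_quartet=1 acc=0x1F bytes_emitted=0
After char 1 ('U'=20): chars_in_quartet=2 acc=0x7D4 bytes_emitted=0
After char 2 ('H'=7): chars_in_quartet=3 acc=0x1F507 bytes_emitted=0
After char 3 ('h'=33): chars_in_quartet=4 acc=0x7D41E1 -> emit 7D 41 E1, reset; bytes_emitted=3
After char 4 ('x'=49): chars_in_quartet=1 acc=0x31 bytes_emitted=3
After char 5 ('U'=20): chars_in_quartet=2 acc=0xC54 bytes_emitted=3
After char 6 ('0'=52): chars_in_quartet=3 acc=0x31534 bytes_emitted=3
Padding '=': partial quartet acc=0x31534 -> emit C5 4D; bytes_emitted=5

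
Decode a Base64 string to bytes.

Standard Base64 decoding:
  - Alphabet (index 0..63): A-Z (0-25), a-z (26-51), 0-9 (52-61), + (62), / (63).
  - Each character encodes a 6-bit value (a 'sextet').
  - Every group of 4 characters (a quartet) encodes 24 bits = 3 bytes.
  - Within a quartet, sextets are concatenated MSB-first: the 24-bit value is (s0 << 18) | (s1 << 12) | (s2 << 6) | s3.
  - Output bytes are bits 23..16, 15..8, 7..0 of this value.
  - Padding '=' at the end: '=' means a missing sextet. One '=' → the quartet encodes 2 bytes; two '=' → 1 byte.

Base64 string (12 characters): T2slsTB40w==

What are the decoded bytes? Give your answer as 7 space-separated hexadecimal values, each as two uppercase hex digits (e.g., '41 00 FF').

After char 0 ('T'=19): chars_in_quartet=1 acc=0x13 bytes_emitted=0
After char 1 ('2'=54): chars_in_quartet=2 acc=0x4F6 bytes_emitted=0
After char 2 ('s'=44): chars_in_quartet=3 acc=0x13DAC bytes_emitted=0
After char 3 ('l'=37): chars_in_quartet=4 acc=0x4F6B25 -> emit 4F 6B 25, reset; bytes_emitted=3
After char 4 ('s'=44): chars_in_quartet=1 acc=0x2C bytes_emitted=3
After char 5 ('T'=19): chars_in_quartet=2 acc=0xB13 bytes_emitted=3
After char 6 ('B'=1): chars_in_quartet=3 acc=0x2C4C1 bytes_emitted=3
After char 7 ('4'=56): chars_in_quartet=4 acc=0xB13078 -> emit B1 30 78, reset; bytes_emitted=6
After char 8 ('0'=52): chars_in_quartet=1 acc=0x34 bytes_emitted=6
After char 9 ('w'=48): chars_in_quartet=2 acc=0xD30 bytes_emitted=6
Padding '==': partial quartet acc=0xD30 -> emit D3; bytes_emitted=7

Answer: 4F 6B 25 B1 30 78 D3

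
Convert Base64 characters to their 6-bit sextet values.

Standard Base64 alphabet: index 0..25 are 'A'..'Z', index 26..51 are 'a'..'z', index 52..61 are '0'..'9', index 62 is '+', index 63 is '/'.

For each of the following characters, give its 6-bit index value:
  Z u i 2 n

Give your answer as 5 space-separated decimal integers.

'Z': A..Z range, ord('Z') − ord('A') = 25
'u': a..z range, 26 + ord('u') − ord('a') = 46
'i': a..z range, 26 + ord('i') − ord('a') = 34
'2': 0..9 range, 52 + ord('2') − ord('0') = 54
'n': a..z range, 26 + ord('n') − ord('a') = 39

Answer: 25 46 34 54 39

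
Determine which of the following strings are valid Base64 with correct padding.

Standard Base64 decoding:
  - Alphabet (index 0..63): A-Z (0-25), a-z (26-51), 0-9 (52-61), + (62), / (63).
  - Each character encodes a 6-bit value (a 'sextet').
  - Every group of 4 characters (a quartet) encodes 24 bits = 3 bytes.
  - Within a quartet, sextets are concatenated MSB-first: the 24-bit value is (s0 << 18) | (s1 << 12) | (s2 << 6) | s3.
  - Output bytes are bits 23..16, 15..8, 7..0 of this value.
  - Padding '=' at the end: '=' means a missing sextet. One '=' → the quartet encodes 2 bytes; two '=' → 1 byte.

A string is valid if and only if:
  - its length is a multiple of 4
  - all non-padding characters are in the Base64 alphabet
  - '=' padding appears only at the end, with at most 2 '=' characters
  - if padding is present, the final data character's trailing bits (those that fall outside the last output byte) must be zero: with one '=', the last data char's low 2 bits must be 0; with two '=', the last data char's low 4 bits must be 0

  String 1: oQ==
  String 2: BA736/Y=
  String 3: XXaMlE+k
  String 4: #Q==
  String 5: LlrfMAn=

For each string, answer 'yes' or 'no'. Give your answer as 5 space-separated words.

String 1: 'oQ==' → valid
String 2: 'BA736/Y=' → valid
String 3: 'XXaMlE+k' → valid
String 4: '#Q==' → invalid (bad char(s): ['#'])
String 5: 'LlrfMAn=' → invalid (bad trailing bits)

Answer: yes yes yes no no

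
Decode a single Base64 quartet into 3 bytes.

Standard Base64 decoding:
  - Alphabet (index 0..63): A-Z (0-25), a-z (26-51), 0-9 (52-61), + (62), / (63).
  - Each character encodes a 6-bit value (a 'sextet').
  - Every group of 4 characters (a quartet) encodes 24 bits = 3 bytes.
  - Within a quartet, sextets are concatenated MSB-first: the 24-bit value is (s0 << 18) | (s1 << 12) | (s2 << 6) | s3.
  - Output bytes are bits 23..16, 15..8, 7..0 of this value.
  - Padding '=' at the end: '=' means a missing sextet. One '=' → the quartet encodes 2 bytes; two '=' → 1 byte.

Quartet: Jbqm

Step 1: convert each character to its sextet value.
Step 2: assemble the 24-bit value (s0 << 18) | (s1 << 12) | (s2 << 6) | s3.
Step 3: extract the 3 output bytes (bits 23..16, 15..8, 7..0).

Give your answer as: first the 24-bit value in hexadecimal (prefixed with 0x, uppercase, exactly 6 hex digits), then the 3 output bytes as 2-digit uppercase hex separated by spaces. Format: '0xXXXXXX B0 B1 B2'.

Answer: 0x25BAA6 25 BA A6

Derivation:
Sextets: J=9, b=27, q=42, m=38
24-bit: (9<<18) | (27<<12) | (42<<6) | 38
      = 0x240000 | 0x01B000 | 0x000A80 | 0x000026
      = 0x25BAA6
Bytes: (v>>16)&0xFF=25, (v>>8)&0xFF=BA, v&0xFF=A6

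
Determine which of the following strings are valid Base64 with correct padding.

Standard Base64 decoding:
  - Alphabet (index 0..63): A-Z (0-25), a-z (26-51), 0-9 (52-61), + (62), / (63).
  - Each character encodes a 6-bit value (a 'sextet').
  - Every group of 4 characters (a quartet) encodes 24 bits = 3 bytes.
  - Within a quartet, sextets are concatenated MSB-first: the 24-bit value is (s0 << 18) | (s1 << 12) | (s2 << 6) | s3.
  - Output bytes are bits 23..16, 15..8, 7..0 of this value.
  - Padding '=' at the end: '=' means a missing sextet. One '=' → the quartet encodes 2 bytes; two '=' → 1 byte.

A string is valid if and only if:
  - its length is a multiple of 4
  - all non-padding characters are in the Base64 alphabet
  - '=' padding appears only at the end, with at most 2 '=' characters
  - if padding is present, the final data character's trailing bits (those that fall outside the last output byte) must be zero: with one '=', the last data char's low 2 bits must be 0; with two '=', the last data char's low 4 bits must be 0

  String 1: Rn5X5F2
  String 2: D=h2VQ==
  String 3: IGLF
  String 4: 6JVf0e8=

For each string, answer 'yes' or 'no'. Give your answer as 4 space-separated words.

Answer: no no yes yes

Derivation:
String 1: 'Rn5X5F2' → invalid (len=7 not mult of 4)
String 2: 'D=h2VQ==' → invalid (bad char(s): ['=']; '=' in middle)
String 3: 'IGLF' → valid
String 4: '6JVf0e8=' → valid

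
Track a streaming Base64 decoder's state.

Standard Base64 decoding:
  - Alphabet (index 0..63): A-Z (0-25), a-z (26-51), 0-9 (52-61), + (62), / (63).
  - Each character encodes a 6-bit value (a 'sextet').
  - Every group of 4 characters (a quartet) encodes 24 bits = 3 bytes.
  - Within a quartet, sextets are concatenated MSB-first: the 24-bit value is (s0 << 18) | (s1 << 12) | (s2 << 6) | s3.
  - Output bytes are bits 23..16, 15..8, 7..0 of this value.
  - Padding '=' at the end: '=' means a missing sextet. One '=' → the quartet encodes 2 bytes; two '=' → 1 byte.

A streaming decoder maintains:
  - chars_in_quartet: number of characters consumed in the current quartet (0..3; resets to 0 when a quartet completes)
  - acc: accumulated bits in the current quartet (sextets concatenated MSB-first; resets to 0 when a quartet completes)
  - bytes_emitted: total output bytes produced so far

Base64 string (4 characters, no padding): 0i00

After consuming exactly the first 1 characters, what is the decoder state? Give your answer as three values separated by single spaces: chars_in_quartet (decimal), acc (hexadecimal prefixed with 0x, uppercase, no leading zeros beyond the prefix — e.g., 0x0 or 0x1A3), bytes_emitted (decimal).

After char 0 ('0'=52): chars_in_quartet=1 acc=0x34 bytes_emitted=0

Answer: 1 0x34 0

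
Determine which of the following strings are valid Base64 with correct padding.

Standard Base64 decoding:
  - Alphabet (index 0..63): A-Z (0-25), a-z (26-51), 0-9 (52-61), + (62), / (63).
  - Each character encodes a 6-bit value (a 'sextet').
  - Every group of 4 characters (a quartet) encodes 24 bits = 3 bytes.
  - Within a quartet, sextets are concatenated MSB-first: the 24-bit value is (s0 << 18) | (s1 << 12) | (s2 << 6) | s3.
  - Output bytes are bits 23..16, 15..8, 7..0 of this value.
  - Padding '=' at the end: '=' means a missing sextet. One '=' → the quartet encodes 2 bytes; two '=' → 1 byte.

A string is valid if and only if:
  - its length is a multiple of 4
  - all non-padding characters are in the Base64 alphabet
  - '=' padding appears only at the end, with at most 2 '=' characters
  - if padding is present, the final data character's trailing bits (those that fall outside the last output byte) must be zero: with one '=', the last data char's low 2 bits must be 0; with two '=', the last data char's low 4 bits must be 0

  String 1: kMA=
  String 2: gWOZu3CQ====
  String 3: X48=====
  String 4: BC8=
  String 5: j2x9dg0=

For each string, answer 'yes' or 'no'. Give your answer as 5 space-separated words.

Answer: yes no no yes yes

Derivation:
String 1: 'kMA=' → valid
String 2: 'gWOZu3CQ====' → invalid (4 pad chars (max 2))
String 3: 'X48=====' → invalid (5 pad chars (max 2))
String 4: 'BC8=' → valid
String 5: 'j2x9dg0=' → valid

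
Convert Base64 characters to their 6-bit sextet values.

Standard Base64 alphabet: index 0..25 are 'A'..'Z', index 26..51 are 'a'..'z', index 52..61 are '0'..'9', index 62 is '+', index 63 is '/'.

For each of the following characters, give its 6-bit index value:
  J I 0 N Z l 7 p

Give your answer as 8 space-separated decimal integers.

Answer: 9 8 52 13 25 37 59 41

Derivation:
'J': A..Z range, ord('J') − ord('A') = 9
'I': A..Z range, ord('I') − ord('A') = 8
'0': 0..9 range, 52 + ord('0') − ord('0') = 52
'N': A..Z range, ord('N') − ord('A') = 13
'Z': A..Z range, ord('Z') − ord('A') = 25
'l': a..z range, 26 + ord('l') − ord('a') = 37
'7': 0..9 range, 52 + ord('7') − ord('0') = 59
'p': a..z range, 26 + ord('p') − ord('a') = 41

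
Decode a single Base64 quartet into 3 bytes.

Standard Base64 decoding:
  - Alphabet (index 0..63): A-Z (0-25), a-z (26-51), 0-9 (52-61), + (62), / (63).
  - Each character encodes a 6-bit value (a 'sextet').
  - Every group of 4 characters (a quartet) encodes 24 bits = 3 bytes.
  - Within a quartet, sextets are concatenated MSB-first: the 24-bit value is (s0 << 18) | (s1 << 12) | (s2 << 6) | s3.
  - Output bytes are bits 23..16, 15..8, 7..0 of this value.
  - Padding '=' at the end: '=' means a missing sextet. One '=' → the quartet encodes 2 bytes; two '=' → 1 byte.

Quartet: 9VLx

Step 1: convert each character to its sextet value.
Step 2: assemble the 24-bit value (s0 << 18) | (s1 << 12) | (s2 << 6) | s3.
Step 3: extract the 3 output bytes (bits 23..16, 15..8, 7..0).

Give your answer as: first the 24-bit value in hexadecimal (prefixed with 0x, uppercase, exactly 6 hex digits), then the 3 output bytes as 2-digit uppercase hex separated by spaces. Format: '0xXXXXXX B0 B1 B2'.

Answer: 0xF552F1 F5 52 F1

Derivation:
Sextets: 9=61, V=21, L=11, x=49
24-bit: (61<<18) | (21<<12) | (11<<6) | 49
      = 0xF40000 | 0x015000 | 0x0002C0 | 0x000031
      = 0xF552F1
Bytes: (v>>16)&0xFF=F5, (v>>8)&0xFF=52, v&0xFF=F1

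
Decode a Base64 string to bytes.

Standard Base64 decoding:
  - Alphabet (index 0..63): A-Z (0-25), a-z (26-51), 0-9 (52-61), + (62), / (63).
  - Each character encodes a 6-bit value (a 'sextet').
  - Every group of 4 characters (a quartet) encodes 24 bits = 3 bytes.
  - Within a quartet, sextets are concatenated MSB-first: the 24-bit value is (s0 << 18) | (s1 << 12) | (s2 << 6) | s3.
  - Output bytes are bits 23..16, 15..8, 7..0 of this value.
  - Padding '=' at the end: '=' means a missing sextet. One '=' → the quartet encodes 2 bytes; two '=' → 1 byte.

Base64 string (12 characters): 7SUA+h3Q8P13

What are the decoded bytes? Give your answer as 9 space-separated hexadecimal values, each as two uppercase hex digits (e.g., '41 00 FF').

Answer: ED 25 00 FA 1D D0 F0 FD 77

Derivation:
After char 0 ('7'=59): chars_in_quartet=1 acc=0x3B bytes_emitted=0
After char 1 ('S'=18): chars_in_quartet=2 acc=0xED2 bytes_emitted=0
After char 2 ('U'=20): chars_in_quartet=3 acc=0x3B494 bytes_emitted=0
After char 3 ('A'=0): chars_in_quartet=4 acc=0xED2500 -> emit ED 25 00, reset; bytes_emitted=3
After char 4 ('+'=62): chars_in_quartet=1 acc=0x3E bytes_emitted=3
After char 5 ('h'=33): chars_in_quartet=2 acc=0xFA1 bytes_emitted=3
After char 6 ('3'=55): chars_in_quartet=3 acc=0x3E877 bytes_emitted=3
After char 7 ('Q'=16): chars_in_quartet=4 acc=0xFA1DD0 -> emit FA 1D D0, reset; bytes_emitted=6
After char 8 ('8'=60): chars_in_quartet=1 acc=0x3C bytes_emitted=6
After char 9 ('P'=15): chars_in_quartet=2 acc=0xF0F bytes_emitted=6
After char 10 ('1'=53): chars_in_quartet=3 acc=0x3C3F5 bytes_emitted=6
After char 11 ('3'=55): chars_in_quartet=4 acc=0xF0FD77 -> emit F0 FD 77, reset; bytes_emitted=9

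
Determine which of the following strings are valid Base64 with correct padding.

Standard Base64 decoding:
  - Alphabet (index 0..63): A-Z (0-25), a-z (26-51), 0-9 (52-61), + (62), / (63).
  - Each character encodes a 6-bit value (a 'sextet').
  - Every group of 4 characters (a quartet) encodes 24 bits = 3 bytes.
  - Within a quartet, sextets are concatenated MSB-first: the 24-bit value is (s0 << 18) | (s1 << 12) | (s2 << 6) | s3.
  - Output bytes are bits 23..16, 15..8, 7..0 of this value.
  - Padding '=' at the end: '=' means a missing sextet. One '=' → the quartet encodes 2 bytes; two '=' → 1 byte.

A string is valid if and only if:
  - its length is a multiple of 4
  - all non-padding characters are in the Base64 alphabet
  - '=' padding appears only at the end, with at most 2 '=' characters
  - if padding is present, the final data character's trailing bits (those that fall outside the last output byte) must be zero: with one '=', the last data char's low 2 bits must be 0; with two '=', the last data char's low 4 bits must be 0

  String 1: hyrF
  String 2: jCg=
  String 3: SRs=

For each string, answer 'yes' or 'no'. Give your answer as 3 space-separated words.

Answer: yes yes yes

Derivation:
String 1: 'hyrF' → valid
String 2: 'jCg=' → valid
String 3: 'SRs=' → valid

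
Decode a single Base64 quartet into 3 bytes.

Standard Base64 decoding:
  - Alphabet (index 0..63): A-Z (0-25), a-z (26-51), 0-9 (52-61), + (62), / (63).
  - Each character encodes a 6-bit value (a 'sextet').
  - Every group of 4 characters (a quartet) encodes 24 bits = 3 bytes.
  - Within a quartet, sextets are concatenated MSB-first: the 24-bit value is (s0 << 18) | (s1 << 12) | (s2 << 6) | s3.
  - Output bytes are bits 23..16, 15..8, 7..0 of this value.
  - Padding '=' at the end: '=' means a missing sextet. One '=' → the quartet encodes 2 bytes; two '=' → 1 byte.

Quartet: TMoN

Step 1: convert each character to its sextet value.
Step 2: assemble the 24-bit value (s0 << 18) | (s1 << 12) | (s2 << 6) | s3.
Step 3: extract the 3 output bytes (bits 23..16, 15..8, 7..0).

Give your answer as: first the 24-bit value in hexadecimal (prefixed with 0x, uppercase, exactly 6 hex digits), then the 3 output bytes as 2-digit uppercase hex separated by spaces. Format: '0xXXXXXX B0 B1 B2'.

Sextets: T=19, M=12, o=40, N=13
24-bit: (19<<18) | (12<<12) | (40<<6) | 13
      = 0x4C0000 | 0x00C000 | 0x000A00 | 0x00000D
      = 0x4CCA0D
Bytes: (v>>16)&0xFF=4C, (v>>8)&0xFF=CA, v&0xFF=0D

Answer: 0x4CCA0D 4C CA 0D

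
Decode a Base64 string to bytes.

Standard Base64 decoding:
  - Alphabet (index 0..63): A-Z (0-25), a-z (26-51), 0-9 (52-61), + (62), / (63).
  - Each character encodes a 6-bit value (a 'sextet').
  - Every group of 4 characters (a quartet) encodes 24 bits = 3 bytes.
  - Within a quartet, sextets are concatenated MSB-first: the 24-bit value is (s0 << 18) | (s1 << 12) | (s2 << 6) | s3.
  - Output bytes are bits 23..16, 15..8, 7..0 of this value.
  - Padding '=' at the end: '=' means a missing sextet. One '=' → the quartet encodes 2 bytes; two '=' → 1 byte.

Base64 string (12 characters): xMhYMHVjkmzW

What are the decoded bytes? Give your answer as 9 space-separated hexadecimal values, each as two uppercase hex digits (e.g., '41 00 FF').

Answer: C4 C8 58 30 75 63 92 6C D6

Derivation:
After char 0 ('x'=49): chars_in_quartet=1 acc=0x31 bytes_emitted=0
After char 1 ('M'=12): chars_in_quartet=2 acc=0xC4C bytes_emitted=0
After char 2 ('h'=33): chars_in_quartet=3 acc=0x31321 bytes_emitted=0
After char 3 ('Y'=24): chars_in_quartet=4 acc=0xC4C858 -> emit C4 C8 58, reset; bytes_emitted=3
After char 4 ('M'=12): chars_in_quartet=1 acc=0xC bytes_emitted=3
After char 5 ('H'=7): chars_in_quartet=2 acc=0x307 bytes_emitted=3
After char 6 ('V'=21): chars_in_quartet=3 acc=0xC1D5 bytes_emitted=3
After char 7 ('j'=35): chars_in_quartet=4 acc=0x307563 -> emit 30 75 63, reset; bytes_emitted=6
After char 8 ('k'=36): chars_in_quartet=1 acc=0x24 bytes_emitted=6
After char 9 ('m'=38): chars_in_quartet=2 acc=0x926 bytes_emitted=6
After char 10 ('z'=51): chars_in_quartet=3 acc=0x249B3 bytes_emitted=6
After char 11 ('W'=22): chars_in_quartet=4 acc=0x926CD6 -> emit 92 6C D6, reset; bytes_emitted=9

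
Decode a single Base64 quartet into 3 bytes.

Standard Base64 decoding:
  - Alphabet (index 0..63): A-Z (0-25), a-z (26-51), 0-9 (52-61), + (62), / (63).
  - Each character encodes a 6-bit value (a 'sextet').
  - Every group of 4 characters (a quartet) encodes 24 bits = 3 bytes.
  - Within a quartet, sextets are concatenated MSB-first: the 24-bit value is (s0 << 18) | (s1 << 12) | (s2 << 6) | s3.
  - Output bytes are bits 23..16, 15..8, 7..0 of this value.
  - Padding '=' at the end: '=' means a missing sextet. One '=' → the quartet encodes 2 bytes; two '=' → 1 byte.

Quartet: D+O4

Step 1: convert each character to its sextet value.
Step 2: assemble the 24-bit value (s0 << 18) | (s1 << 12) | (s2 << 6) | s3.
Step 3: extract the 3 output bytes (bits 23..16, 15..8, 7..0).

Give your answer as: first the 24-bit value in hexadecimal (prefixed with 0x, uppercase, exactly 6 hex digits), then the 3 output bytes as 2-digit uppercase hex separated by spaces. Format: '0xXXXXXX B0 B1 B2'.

Answer: 0x0FE3B8 0F E3 B8

Derivation:
Sextets: D=3, +=62, O=14, 4=56
24-bit: (3<<18) | (62<<12) | (14<<6) | 56
      = 0x0C0000 | 0x03E000 | 0x000380 | 0x000038
      = 0x0FE3B8
Bytes: (v>>16)&0xFF=0F, (v>>8)&0xFF=E3, v&0xFF=B8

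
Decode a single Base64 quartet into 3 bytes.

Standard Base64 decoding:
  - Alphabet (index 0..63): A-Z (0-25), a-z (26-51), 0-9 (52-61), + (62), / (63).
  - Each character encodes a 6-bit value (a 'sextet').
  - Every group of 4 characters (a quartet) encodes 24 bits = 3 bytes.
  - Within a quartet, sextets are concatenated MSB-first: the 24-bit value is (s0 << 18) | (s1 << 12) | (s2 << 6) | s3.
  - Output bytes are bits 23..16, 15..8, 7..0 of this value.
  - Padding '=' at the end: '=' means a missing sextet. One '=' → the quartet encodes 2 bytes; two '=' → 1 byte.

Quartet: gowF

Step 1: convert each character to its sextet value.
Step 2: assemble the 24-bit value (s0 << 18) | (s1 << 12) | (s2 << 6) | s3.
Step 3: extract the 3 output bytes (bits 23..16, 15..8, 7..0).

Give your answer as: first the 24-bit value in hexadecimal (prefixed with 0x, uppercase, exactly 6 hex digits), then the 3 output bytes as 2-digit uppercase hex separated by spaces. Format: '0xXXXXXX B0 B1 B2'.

Sextets: g=32, o=40, w=48, F=5
24-bit: (32<<18) | (40<<12) | (48<<6) | 5
      = 0x800000 | 0x028000 | 0x000C00 | 0x000005
      = 0x828C05
Bytes: (v>>16)&0xFF=82, (v>>8)&0xFF=8C, v&0xFF=05

Answer: 0x828C05 82 8C 05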